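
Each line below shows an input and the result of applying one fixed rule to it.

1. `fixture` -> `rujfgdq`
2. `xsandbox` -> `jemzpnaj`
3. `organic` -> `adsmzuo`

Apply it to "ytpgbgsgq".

kfbsnsesc

In each case the input is transformed by: shift every letter 12 places forward in the alphabet (wrapping around).
Doing the same to "ytpgbgsgq": "kfbsnsesc".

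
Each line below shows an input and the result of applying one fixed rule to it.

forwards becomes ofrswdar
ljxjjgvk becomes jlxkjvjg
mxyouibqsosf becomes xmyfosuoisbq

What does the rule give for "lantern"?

What's happening: move the first character to the end, then take characters alternately from the front and the back (1st, last, 2nd, 2nd-last, ...).
On "lantern": the first step gives "anternl", and the second then gives "alnntre".

alnntre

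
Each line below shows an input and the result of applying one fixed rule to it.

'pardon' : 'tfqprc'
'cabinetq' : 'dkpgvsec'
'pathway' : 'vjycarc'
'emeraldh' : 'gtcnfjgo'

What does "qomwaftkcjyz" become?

oychvmelabsq

In each case the input is transformed by: move the first 2 characters to the end (rotate left by 2), then shift every letter 2 places forward in the alphabet (wrapping around).
Working it through for "qomwaftkcjyz": intermediate "mwaftkcjyzqo", final "oychvmelabsq".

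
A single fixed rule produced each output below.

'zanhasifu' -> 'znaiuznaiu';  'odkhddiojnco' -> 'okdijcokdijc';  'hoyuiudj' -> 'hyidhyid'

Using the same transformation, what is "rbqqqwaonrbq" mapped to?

Rule — keep every other character starting from the first (positions 1st, 3rd, 5th, ...), then write the whole string twice.
Starting from "rbqqqwaonrbq": after the first operation, "rqqanb"; after the second, "rqqanbrqqanb".

rqqanbrqqanb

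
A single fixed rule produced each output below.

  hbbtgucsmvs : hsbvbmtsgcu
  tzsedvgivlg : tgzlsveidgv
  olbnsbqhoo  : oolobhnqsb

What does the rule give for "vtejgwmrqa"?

vatqerjmgw

Looking at the pairs, the operation is to take characters alternately from the front and the back (1st, last, 2nd, 2nd-last, ...).
On "vtejgwmrqa" that produces "vatqerjmgw".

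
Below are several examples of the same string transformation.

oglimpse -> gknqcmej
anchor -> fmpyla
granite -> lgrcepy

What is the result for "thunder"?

lbcprfs

The transformation: shift every letter 2 places backward in the alphabet (wrapping around), then move the first 3 characters to the end (rotate left by 3).
Applying both steps to "thunder": "rfslbcp", then "lbcprfs".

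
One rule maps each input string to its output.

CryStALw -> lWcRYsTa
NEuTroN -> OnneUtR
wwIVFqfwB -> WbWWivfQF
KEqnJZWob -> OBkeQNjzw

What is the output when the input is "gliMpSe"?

sEGLImP

Each output is the input with this applied: move the last 2 characters to the front (rotate right by 2), then flip the case of every letter.
Applying both steps to "gliMpSe": "SegliMp", then "sEGLImP".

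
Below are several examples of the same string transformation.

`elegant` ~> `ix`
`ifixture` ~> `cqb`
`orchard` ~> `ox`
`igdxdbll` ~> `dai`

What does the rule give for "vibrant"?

The pattern: shift every letter 3 places backward in the alphabet (wrapping around), then keep one character in every 3, starting at position 2 (positions 2nd, 5th, 8th, ...).
Applying both steps to "vibrant": "sfyoxkq", then "fx".

fx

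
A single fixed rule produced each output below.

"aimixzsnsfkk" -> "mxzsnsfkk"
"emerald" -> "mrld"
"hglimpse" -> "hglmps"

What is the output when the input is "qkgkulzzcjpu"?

qkgklzzcjp

In each case the input is transformed by: remove every vowel.
"qkgkulzzcjpu" → "qkgklzzcjp".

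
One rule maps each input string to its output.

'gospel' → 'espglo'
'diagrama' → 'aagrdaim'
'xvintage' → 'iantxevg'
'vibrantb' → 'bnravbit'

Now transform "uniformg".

irfougnm

The transformation: take characters alternately from the front and the back (1st, last, 2nd, 2nd-last, ...), then swap the front and back halves of the string.
Applying both steps to "uniformg": "ugnmirfo", then "irfougnm".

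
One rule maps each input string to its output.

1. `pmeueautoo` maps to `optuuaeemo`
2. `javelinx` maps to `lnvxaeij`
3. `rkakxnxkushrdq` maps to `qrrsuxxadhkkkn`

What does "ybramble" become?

lmryabbe

Each output is the input with this applied: sort the characters into alphabetical order, then swap the front and back halves of the string.
Applying that to "ybramble" gives "lmryabbe".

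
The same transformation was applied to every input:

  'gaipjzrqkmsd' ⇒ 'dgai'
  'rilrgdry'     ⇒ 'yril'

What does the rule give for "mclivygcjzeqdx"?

xmcl

What's happening: move the last character to the front, then keep only the first 4 characters.
Applying that to "mclivygcjzeqdx" gives "xmcl".
(Check on "gaipjzrqkmsd": → "dgaipjzrqkms" → "dgai" ✓)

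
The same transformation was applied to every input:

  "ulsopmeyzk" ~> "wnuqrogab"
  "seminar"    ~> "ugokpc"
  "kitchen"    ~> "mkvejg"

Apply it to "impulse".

The pattern: delete the last character, then shift every letter 2 places forward in the alphabet (wrapping around).
"impulse" → "korwnu".
(Check on "ulsopmeyzk": → "ulsopmeyz" → "wnuqrogab" ✓)

korwnu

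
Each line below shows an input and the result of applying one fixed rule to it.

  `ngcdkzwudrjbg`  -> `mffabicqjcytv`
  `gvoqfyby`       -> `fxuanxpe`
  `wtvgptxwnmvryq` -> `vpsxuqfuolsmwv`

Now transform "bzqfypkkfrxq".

apywpqeexjoj

What's happening: shift every letter 1 place backward in the alphabet (wrapping around), then take characters alternately from the front and the back (1st, last, 2nd, 2nd-last, ...).
Working it through for "bzqfypkkfrxq": intermediate "aypexojjeqwp", final "apywpqeexjoj".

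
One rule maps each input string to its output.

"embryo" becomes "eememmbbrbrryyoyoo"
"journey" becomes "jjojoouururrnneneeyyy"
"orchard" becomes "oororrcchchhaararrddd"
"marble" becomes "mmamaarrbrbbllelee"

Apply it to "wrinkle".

wwrwrriininnkklklleee

Each output is the input with this applied: repeat every character 3 times, then swap each adjacent pair of characters (1↔2, 3↔4, ...).
For "wrinkle", step one produces "wwwrrriiinnnkkkllleee"; step two turns that into "wwrwrriininnkklklleee".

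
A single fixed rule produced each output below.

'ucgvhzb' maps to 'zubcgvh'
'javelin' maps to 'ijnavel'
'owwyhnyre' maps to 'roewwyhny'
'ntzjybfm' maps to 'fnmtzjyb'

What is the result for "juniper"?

In each case the input is transformed by: swap the first and last characters, then move the last 2 characters to the front (rotate right by 2).
"juniper" → "runipej" → "ejrunip".

ejrunip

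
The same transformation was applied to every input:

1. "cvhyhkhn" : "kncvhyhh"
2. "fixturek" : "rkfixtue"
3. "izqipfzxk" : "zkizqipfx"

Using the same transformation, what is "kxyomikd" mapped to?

Looking at the pairs, the operation is to move the last 2 characters to the front (rotate right by 2), then swap the first and last characters.
On "kxyomikd" that produces "idkxyomk".

idkxyomk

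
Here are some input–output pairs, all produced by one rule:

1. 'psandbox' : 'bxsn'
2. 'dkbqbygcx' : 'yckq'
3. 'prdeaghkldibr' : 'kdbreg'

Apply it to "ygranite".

iega

The rule is to keep every other character starting from the second (positions 2nd, 4th, 6th, ...), then swap the front and back halves of the string.
On "ygranite" that produces "iega".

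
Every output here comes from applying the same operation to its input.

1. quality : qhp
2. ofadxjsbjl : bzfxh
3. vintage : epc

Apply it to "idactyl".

zyu

The transformation: keep every other character starting from the second (positions 2nd, 4th, 6th, ...), then shift every letter 4 places backward in the alphabet (wrapping around).
"idactyl" → "dcy" → "zyu".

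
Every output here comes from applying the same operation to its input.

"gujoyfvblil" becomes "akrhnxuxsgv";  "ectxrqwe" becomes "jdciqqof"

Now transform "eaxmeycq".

Rule — move the first 3 characters to the end (rotate left by 3), then shift every letter 12 places forward in the alphabet (wrapping around).
Applying both steps to "eaxmeycq": "meycqeax", then "yqkocqmj".

yqkocqmj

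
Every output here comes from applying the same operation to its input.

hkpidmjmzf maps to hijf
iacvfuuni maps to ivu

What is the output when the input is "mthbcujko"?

Rule — keep one character in every 3, starting at position 1 (positions 1st, 4th, 7th, ...).
"mthbcujko" → "mbj".

mbj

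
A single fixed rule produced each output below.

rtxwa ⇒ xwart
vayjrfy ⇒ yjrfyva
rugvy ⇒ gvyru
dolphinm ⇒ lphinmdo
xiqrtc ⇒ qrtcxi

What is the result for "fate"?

tefa

The rule is to move the first 2 characters to the end (rotate left by 2).
Applying that to "fate" gives "tefa".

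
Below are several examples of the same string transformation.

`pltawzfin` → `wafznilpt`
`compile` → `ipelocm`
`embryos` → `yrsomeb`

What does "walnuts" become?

unstawl

Looking at the pairs, the operation is to move the first 3 characters to the end (rotate left by 3), then swap each adjacent pair of characters (1↔2, 3↔4, ...).
Working it through for "walnuts": intermediate "nutswal", final "unstawl".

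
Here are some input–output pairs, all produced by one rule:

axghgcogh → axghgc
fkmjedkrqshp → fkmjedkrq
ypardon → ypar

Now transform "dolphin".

dolp

The rule is to delete the last 3 characters.
On "dolphin" that produces "dolp".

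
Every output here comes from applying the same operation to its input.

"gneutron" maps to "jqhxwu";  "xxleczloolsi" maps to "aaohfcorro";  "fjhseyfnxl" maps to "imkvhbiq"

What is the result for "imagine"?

The rule is to shift every letter 3 places forward in the alphabet (wrapping around), then delete the last 2 characters.
For "imagine", step one produces "lpdjlqh"; step two turns that into "lpdjl".

lpdjl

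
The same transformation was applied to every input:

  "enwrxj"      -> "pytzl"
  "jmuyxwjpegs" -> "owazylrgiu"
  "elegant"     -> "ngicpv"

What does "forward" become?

Rule — shift every letter 2 places forward in the alphabet (wrapping around), then delete the first character.
On "forward": the first step gives "hqtyctf", and the second then gives "qtyctf".

qtyctf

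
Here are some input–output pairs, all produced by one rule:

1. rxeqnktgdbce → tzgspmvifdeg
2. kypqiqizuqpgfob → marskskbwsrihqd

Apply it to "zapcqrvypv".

Rule — shift every letter 2 places forward in the alphabet (wrapping around).
Applying that to "zapcqrvypv" gives "bcrestxarx".

bcrestxarx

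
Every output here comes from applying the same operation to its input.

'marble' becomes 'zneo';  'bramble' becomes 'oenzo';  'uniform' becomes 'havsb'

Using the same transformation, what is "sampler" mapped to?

Each output is the input with this applied: delete the last 2 characters, then shift every letter 13 places forward in the alphabet (wrapping around) — i.e. ROT13.
Working it through for "sampler": intermediate "sampl", final "fnzcy".
(Check on "marble": → "marb" → "zneo" ✓)

fnzcy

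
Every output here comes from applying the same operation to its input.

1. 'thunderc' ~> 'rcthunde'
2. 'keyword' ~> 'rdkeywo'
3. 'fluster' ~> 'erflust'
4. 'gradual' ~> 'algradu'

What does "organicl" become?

The transformation: move the last 2 characters to the front (rotate right by 2).
On "organicl" that produces "clorgani".

clorgani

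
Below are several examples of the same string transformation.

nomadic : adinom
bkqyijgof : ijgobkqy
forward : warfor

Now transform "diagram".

gradia

Rule — delete the last character, then swap the front and back halves of the string.
Working it through for "diagram": intermediate "diagra", final "gradia".
(Check on "forward": → "forwar" → "warfor" ✓)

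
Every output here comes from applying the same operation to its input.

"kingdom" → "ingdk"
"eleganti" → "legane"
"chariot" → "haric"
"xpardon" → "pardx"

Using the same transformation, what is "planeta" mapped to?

lanep

Rule — delete the last 2 characters, then move the first character to the end.
Applying both steps to "planeta": "plane", then "lanep".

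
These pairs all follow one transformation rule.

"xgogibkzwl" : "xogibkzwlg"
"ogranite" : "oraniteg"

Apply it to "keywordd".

In each case the input is transformed by: move the first character to the end, then swap the first and last characters.
Working it through for "keywordd": intermediate "eyworddk", final "kywordde".

kywordde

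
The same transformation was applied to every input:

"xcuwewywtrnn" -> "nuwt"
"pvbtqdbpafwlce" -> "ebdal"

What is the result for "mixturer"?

rxr

The rule is to move the last character to the front, then keep one character in every 3, starting at position 1 (positions 1st, 4th, 7th, ...).
Applying both steps to "mixturer": "rmixture", then "rxr".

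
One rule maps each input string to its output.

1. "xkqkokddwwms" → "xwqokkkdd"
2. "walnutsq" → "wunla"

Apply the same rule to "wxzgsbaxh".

zxwsgb

The transformation: delete the last 3 characters, then sort the characters into reverse alphabetical order.
On "wxzgsbaxh": the first step gives "wxzgsb", and the second then gives "zxwsgb".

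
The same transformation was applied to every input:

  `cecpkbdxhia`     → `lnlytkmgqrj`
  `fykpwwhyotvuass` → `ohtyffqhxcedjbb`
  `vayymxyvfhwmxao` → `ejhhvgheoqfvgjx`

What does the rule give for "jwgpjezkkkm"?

sfpysnitttv

Each output is the input with this applied: shift every letter 9 places forward in the alphabet (wrapping around).
Doing the same to "jwgpjezkkkm": "sfpysnitttv".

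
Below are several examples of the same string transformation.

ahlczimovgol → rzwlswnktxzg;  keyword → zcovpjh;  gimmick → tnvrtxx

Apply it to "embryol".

jzwpxmc

The transformation: shift every letter 11 places forward in the alphabet (wrapping around), then move the last 3 characters to the front (rotate right by 3).
On "embryol": the first step gives "pxmcjzw", and the second then gives "jzwpxmc".
(Check on "gimmick": → "rtxxtnv" → "tnvrtxx" ✓)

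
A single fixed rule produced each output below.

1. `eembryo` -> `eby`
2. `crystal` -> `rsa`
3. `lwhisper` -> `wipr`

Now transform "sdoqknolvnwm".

In each case the input is transformed by: keep every other character starting from the second (positions 2nd, 4th, 6th, ...).
On "sdoqknolvnwm" that produces "dqnlnm".

dqnlnm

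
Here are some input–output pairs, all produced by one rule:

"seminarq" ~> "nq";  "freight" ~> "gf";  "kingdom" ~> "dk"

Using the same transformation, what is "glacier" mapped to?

ig

The rule is to move the first 2 characters to the end (rotate left by 2), then keep one character in every 3, starting at position 3 (positions 3rd, 6th, 9th, ...).
On "glacier": the first step gives "aciergl", and the second then gives "ig".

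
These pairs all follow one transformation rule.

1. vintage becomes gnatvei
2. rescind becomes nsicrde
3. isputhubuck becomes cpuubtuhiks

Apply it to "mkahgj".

The pattern: take characters alternately from the front and the back (1st, last, 2nd, 2nd-last, ...), then move the first 3 characters to the end (rotate left by 3).
For "mkahgj", step one produces "mjkgah"; step two turns that into "gahmjk".
(Check on "isputhubuck": → "ikscpuubtuh" → "cpuubtuhiks" ✓)

gahmjk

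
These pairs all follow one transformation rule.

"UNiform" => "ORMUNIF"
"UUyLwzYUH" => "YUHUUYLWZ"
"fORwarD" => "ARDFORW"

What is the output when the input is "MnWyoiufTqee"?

Looking at the pairs, the operation is to move the last 3 characters to the front (rotate right by 3), then convert every letter to uppercase.
On "MnWyoiufTqee" that produces "QEEMNWYOIUFT".

QEEMNWYOIUFT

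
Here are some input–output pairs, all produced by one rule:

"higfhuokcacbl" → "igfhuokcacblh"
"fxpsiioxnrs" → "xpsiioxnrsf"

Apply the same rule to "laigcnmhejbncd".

aigcnmhejbncdl

Each output is the input with this applied: move the first character to the end.
Applying that to "laigcnmhejbncd" gives "aigcnmhejbncdl".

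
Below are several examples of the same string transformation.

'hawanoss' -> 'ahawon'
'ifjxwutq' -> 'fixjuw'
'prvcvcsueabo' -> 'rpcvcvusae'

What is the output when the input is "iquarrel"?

The rule is to swap each adjacent pair of characters (1↔2, 3↔4, ...), then delete the last 2 characters.
For "iquarrel" the result is "qiaurr".

qiaurr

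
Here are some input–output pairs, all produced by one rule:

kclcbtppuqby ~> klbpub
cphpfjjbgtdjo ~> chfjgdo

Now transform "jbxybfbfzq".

jxbbz

What's happening: keep every other character starting from the first (positions 1st, 3rd, 5th, ...).
Applying that to "jbxybfbfzq" gives "jxbbz".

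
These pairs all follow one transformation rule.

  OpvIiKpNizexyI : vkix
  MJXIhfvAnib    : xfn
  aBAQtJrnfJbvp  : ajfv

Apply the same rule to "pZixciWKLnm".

iil

Looking at the pairs, the operation is to keep one character in every 3, starting at position 3 (positions 3rd, 6th, 9th, ...), then convert every letter to lowercase.
On "pZixciWKLnm": the first step gives "iiL", and the second then gives "iil".
(Check on "aBAQtJrnfJbvp": → "AJfv" → "ajfv" ✓)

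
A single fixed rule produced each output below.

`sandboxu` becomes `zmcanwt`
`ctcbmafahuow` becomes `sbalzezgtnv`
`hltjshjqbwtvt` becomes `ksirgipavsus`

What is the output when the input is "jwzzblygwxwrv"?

vyyakxfvwvqu

Looking at the pairs, the operation is to delete the first character, then shift every letter 1 place backward in the alphabet (wrapping around).
"jwzzblygwxwrv" → "wzzblygwxwrv" → "vyyakxfvwvqu".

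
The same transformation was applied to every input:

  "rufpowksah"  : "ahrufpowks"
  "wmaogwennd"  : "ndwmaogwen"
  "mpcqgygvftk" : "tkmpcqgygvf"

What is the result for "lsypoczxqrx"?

rxlsypoczxq

Rule — move the last 2 characters to the front (rotate right by 2).
So "lsypoczxqrx" becomes "rxlsypoczxq".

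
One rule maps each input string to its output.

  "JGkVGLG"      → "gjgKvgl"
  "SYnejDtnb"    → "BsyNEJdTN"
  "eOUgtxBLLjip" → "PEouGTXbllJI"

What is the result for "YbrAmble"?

EyBRaMBL

The pattern: flip the case of every letter, then move the last character to the front.
On "YbrAmble": the first step gives "yBRaMBLE", and the second then gives "EyBRaMBL".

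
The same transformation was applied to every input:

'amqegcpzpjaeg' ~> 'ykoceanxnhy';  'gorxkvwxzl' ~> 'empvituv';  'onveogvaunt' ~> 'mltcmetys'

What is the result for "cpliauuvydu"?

The pattern: shift every letter 2 places backward in the alphabet (wrapping around), then delete the last 2 characters.
Doing the same to "cpliauuvydu": "anjgysstw".

anjgysstw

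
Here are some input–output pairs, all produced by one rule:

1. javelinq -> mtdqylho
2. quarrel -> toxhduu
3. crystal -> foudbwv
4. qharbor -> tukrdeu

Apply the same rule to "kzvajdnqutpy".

nbcsywdxmtgq

The pattern: take characters alternately from the front and the back (1st, last, 2nd, 2nd-last, ...), then shift every letter 3 places forward in the alphabet (wrapping around).
Applying both steps to "kzvajdnqutpy": "kyzpvtaujqdn", then "nbcsywdxmtgq".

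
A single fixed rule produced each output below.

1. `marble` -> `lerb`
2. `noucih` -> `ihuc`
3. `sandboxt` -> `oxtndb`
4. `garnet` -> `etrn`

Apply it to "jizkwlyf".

lyfzkw

The transformation: delete the first 2 characters, then swap the front and back halves of the string.
So "jizkwlyf" becomes "lyfzkw".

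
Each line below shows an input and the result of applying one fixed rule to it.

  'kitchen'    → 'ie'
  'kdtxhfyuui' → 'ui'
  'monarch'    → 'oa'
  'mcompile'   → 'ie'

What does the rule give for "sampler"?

The transformation: keep every other character starting from the second (positions 2nd, 4th, 6th, ...), then keep only the vowels.
Starting from "sampler": after the first operation, "ape"; after the second, "ae".

ae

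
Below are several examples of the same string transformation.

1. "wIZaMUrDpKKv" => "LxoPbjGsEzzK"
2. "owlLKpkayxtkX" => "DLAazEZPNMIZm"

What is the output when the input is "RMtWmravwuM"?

gbIlBGPKLJb

What's happening: shift every letter 11 places backward in the alphabet (wrapping around), then flip the case of every letter.
Starting from "RMtWmravwuM": after the first operation, "GBiLbgpkljB"; after the second, "gbIlBGPKLJb".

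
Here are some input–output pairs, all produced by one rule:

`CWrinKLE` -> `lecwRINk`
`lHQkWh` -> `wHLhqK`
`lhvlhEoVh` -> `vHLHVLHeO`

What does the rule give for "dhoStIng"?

NGDHOsTi

The transformation: move the last 2 characters to the front (rotate right by 2), then flip the case of every letter.
"dhoStIng" → "NGDHOsTi".
(Check on "lHQkWh": → "WhlHQk" → "wHLhqK" ✓)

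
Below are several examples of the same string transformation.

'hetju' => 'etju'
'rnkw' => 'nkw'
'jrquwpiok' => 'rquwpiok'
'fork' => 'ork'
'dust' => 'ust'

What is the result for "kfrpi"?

frpi

The pattern: delete the first character.
"kfrpi" → "frpi".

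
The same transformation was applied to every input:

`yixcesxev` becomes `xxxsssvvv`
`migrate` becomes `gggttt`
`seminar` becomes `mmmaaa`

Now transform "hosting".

The transformation: keep one character in every 3, starting at position 3 (positions 3rd, 6th, 9th, ...), then repeat every character 3 times.
On "hosting": the first step gives "sn", and the second then gives "sssnnn".

sssnnn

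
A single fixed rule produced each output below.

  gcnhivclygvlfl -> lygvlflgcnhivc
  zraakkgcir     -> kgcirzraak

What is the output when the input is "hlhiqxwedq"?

The rule is to swap the front and back halves of the string.
Doing the same to "hlhiqxwedq": "xwedqhlhiq".

xwedqhlhiq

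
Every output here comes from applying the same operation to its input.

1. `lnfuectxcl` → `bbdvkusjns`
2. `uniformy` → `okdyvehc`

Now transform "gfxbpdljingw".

The transformation: shift every letter 10 places backward in the alphabet (wrapping around), then move the last character to the front.
So "gfxbpdljingw" becomes "mwvnrftbzydw".

mwvnrftbzydw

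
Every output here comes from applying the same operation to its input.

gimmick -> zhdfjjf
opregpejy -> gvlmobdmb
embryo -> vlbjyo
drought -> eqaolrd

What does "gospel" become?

Rule — move the last 2 characters to the front (rotate right by 2), then shift every letter 3 places backward in the alphabet (wrapping around).
Starting from "gospel": after the first operation, "elgosp"; after the second, "bidlpm".
(Check on "opregpejy": → "jyopregpe" → "gvlmobdmb" ✓)

bidlpm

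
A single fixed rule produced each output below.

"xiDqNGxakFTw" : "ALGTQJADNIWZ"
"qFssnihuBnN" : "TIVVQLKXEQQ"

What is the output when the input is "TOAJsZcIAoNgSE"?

In each case the input is transformed by: shift every letter 3 places forward in the alphabet (wrapping around), then convert every letter to uppercase.
On "TOAJsZcIAoNgSE": the first step gives "WRDMvCfLDrQjVH", and the second then gives "WRDMVCFLDRQJVH".

WRDMVCFLDRQJVH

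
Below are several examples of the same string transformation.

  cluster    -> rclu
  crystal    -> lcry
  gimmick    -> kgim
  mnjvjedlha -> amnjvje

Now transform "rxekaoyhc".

What's happening: move the last character to the front, then delete the last 3 characters.
"rxekaoyhc" → "crxekaoyh" → "crxeka".
(Check on "gimmick": → "kgimmic" → "kgim" ✓)

crxeka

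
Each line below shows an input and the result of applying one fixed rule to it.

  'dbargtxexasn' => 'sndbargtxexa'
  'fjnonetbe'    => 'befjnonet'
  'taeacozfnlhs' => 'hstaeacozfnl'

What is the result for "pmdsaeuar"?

The transformation: move the last 2 characters to the front (rotate right by 2).
"pmdsaeuar" → "arpmdsaeu".

arpmdsaeu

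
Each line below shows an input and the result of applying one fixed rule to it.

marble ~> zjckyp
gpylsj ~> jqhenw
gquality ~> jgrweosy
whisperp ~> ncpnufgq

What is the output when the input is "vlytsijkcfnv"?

The transformation: shift every letter 2 places backward in the alphabet (wrapping around), then swap the front and back halves of the string.
"vlytsijkcfnv" → "tjwrqghiadlt" → "hiadlttjwrqg".

hiadlttjwrqg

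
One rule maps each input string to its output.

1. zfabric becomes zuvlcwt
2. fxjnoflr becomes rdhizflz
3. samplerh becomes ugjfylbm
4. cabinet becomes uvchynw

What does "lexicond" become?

Rule — shift every letter 6 places backward in the alphabet (wrapping around), then move the first character to the end.
"lexicond" → "yrcwihxf".

yrcwihxf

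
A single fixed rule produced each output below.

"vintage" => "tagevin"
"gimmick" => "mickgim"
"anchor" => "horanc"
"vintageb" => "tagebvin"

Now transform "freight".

ightfre

The rule is to move the first 3 characters to the end (rotate left by 3).
For "freight" the result is "ightfre".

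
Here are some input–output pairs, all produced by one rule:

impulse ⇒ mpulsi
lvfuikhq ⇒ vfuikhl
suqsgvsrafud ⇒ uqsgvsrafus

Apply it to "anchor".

Looking at the pairs, the operation is to delete the last character, then move the first character to the end.
Applying both steps to "anchor": "ancho", then "nchoa".

nchoa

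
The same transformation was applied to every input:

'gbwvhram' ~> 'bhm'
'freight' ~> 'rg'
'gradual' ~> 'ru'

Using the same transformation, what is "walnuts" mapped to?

au

Looking at the pairs, the operation is to keep one character in every 3, starting at position 2 (positions 2nd, 5th, 8th, ...).
"walnuts" → "au".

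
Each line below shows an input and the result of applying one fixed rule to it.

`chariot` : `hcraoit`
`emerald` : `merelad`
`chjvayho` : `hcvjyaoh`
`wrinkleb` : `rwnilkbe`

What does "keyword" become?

ekwyrod

In each case the input is transformed by: swap each adjacent pair of characters (1↔2, 3↔4, ...).
"keyword" → "ekwyrod".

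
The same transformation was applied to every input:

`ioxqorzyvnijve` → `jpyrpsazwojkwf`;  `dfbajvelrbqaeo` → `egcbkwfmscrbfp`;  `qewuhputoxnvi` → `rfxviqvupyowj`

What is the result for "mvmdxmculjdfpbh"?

The rule is to shift every letter 1 place forward in the alphabet (wrapping around).
"mvmdxmculjdfpbh" → "nwneyndvmkegqci".

nwneyndvmkegqci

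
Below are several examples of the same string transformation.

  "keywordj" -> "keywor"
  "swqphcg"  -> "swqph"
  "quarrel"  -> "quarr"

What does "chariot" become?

chari

The pattern: delete the last 2 characters.
On "chariot" that produces "chari".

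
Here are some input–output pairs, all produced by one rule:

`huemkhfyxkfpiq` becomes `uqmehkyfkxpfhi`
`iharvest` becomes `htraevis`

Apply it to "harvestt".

The pattern: swap the first and last characters, then swap each adjacent pair of characters (1↔2, 3↔4, ...).
On "harvestt": the first step gives "tarvesth", and the second then gives "atvrseht".

atvrseht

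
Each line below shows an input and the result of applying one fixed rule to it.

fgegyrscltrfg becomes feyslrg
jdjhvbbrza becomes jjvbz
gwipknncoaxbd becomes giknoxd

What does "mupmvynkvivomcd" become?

mpvnvvmd

Rule — keep every other character starting from the first (positions 1st, 3rd, 5th, ...).
So "mupmvynkvivomcd" becomes "mpvnvvmd".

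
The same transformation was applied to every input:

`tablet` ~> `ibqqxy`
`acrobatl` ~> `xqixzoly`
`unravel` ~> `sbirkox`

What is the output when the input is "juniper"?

In each case the input is transformed by: move the last 3 characters to the front (rotate right by 3), then shift every letter 3 places backward in the alphabet (wrapping around).
For "juniper" the result is "mbogrkf".

mbogrkf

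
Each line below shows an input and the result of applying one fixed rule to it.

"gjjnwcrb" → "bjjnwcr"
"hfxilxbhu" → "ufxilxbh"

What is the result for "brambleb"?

The pattern: delete the first character, then move the last character to the front.
"brambleb" → "rambleb" → "bramble".

bramble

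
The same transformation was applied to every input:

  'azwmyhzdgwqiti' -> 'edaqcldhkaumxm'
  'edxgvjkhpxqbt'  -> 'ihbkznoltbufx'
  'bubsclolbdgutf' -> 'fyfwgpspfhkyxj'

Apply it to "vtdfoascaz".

Rule — shift every letter 4 places forward in the alphabet (wrapping around).
So "vtdfoascaz" becomes "zxhjsewged".

zxhjsewged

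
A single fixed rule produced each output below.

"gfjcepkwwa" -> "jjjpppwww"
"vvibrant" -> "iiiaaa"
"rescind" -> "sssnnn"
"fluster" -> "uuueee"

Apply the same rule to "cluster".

uuueee

The pattern: keep one character in every 3, starting at position 3 (positions 3rd, 6th, 9th, ...), then repeat every character 3 times.
For "cluster", step one produces "ue"; step two turns that into "uuueee".
(Check on "fluster": → "ue" → "uuueee" ✓)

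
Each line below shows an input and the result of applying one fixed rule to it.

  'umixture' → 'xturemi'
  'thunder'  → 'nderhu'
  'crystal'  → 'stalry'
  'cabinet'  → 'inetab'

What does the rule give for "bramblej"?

Each output is the input with this applied: delete the first character, then move the first 2 characters to the end (rotate left by 2).
Working it through for "bramblej": intermediate "ramblej", final "mblejra".

mblejra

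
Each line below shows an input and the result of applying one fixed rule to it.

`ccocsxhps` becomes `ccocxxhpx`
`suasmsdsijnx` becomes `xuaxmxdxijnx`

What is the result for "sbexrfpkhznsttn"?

The transformation: replace every "s" with "x".
On "sbexrfpkhznsttn" that produces "xbexrfpkhznxttn".

xbexrfpkhznxttn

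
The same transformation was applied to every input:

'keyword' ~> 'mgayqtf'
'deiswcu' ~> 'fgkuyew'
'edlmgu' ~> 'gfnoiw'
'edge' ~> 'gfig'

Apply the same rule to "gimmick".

Looking at the pairs, the operation is to shift every letter 2 places forward in the alphabet (wrapping around).
Doing the same to "gimmick": "ikookem".

ikookem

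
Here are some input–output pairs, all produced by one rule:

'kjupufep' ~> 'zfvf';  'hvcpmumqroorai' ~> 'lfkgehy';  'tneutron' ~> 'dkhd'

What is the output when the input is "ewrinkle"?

myau

Each output is the input with this applied: keep every other character starting from the second (positions 2nd, 4th, 6th, ...), then shift every letter 10 places backward in the alphabet (wrapping around).
"ewrinkle" → "wike" → "myau".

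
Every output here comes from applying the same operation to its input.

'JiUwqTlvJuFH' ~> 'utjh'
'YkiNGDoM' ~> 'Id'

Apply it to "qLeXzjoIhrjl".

The pattern: flip the case of every letter, then keep one character in every 3, starting at position 3 (positions 3rd, 6th, 9th, ...).
On "qLeXzjoIhrjl": the first step gives "QlExZJOiHRJL", and the second then gives "EJHL".
(Check on "YkiNGDoM": → "yKIngdOm" → "Id" ✓)

EJHL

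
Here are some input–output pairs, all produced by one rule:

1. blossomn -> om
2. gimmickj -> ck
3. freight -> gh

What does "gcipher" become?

he

Looking at the pairs, the operation is to move the last character to the front, then keep only the last 2 characters.
On "gcipher": the first step gives "rgciphe", and the second then gives "he".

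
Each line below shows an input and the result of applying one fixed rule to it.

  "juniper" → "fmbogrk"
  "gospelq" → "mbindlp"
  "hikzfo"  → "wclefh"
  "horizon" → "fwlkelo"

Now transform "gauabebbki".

The pattern: move the first 3 characters to the end (rotate left by 3), then shift every letter 3 places backward in the alphabet (wrapping around).
Applying both steps to "gauabebbki": "abebbkigau", then "xybyyhfdxr".

xybyyhfdxr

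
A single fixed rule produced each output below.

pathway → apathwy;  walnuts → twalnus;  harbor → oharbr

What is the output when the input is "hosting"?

In each case the input is transformed by: move the last character to the front, then swap the first and last characters.
"hosting" → "nhostig".
(Check on "harbor": → "rharbo" → "oharbr" ✓)

nhostig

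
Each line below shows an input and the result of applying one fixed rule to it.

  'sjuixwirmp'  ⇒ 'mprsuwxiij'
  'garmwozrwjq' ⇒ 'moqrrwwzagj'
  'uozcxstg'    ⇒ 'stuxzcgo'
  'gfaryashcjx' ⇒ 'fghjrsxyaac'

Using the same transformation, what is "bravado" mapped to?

dorvaab

The transformation: sort the characters into alphabetical order, then move the first 3 characters to the end (rotate left by 3).
For "bravado" the result is "dorvaab".
(Check on "gfaryashcjx": → "aacfghjrsxy" → "fghjrsxyaac" ✓)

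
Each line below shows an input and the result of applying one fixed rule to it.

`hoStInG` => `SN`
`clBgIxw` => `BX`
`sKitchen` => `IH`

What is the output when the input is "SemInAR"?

MA

Rule — keep one character in every 3, starting at position 3 (positions 3rd, 6th, 9th, ...), then convert every letter to uppercase.
On "SemInAR": the first step gives "mA", and the second then gives "MA".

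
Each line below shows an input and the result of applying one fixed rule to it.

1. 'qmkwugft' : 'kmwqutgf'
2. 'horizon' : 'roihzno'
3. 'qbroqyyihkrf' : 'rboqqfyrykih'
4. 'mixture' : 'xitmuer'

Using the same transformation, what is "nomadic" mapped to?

Each output is the input with this applied: move the first 2 characters to the end (rotate left by 2), then take characters alternately from the front and the back (1st, last, 2nd, 2nd-last, ...).
Working it through for "nomadic": intermediate "madicno", final "moandci".

moandci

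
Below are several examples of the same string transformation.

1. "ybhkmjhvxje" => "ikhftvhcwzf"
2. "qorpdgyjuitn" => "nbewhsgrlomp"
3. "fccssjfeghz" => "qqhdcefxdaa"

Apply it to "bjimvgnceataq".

ktelacyryozhg

Looking at the pairs, the operation is to shift every letter 2 places backward in the alphabet (wrapping around), then move the first 3 characters to the end (rotate left by 3).
For "bjimvgnceataq" the result is "ktelacyryozhg".
(Check on "ybhkmjhvxje": → "wzfikhftvhc" → "ikhftvhcwzf" ✓)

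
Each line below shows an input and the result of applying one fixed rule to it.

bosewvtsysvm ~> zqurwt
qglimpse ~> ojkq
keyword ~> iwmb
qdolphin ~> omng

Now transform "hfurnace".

fsla

What's happening: keep every other character starting from the first (positions 1st, 3rd, 5th, ...), then shift every letter 2 places backward in the alphabet (wrapping around).
Working it through for "hfurnace": intermediate "hunc", final "fsla".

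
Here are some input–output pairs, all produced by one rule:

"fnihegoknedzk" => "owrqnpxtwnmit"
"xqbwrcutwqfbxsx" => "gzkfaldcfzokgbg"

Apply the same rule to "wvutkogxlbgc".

Looking at the pairs, the operation is to shift every letter 9 places forward in the alphabet (wrapping around).
"wvutkogxlbgc" → "fedctxpgukpl".

fedctxpgukpl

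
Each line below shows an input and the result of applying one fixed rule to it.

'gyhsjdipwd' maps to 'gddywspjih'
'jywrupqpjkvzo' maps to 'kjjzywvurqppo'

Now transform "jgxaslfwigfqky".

The transformation: sort the characters into reverse alphabetical order, then move the last 3 characters to the front (rotate right by 3).
On "jgxaslfwigfqky" that produces "ffayxwsqlkjigg".

ffayxwsqlkjigg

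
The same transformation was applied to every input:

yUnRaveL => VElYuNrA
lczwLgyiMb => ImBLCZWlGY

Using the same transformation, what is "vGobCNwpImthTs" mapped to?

The pattern: flip the case of every letter, then move the last 3 characters to the front (rotate right by 3).
"vGobCNwpImthTs" → "VgOBcnWPiMTHtS" → "HtSVgOBcnWPiMT".
(Check on "yUnRaveL": → "YuNrAVEl" → "VElYuNrA" ✓)

HtSVgOBcnWPiMT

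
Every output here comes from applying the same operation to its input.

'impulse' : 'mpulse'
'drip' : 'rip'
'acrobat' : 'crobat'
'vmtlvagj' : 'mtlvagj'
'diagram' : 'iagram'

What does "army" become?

rmy

The transformation: delete the first character.
Applying that to "army" gives "rmy".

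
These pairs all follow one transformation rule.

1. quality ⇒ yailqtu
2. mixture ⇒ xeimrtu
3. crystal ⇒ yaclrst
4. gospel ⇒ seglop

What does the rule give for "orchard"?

Looking at the pairs, the operation is to sort the characters into alphabetical order, then move the last character to the front.
On "orchard": the first step gives "acdhorr", and the second then gives "racdhor".

racdhor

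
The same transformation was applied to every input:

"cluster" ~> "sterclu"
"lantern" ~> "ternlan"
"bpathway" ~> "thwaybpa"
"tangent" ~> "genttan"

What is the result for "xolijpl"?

Each output is the input with this applied: move the first 3 characters to the end (rotate left by 3).
"xolijpl" → "ijplxol".

ijplxol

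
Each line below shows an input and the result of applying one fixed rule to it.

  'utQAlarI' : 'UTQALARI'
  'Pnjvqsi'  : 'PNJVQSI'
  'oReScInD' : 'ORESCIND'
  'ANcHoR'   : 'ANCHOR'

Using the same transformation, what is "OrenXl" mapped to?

ORENXL

Each output is the input with this applied: convert every letter to uppercase.
So "OrenXl" becomes "ORENXL".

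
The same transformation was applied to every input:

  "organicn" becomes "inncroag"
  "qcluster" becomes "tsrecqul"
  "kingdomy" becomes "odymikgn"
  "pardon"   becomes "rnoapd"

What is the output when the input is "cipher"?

preich

The rule is to swap each adjacent pair of characters (1↔2, 3↔4, ...), then swap the front and back halves of the string.
Applying both steps to "cipher": "ichpre", then "preich".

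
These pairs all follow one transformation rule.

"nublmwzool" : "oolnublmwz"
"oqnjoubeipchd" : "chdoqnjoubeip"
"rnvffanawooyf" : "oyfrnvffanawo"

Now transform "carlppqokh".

okhcarlppq

In each case the input is transformed by: move the last 3 characters to the front (rotate right by 3).
Doing the same to "carlppqokh": "okhcarlppq".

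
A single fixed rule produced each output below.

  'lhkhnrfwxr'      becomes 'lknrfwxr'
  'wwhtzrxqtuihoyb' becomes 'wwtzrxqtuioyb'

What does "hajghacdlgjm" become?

ajgacdlgjm

The pattern: remove every "h".
For "hajghacdlgjm" the result is "ajgacdlgjm".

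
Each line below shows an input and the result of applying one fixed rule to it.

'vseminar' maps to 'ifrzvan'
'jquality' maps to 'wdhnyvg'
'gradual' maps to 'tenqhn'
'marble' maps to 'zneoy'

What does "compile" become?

The pattern: shift every letter 13 places forward in the alphabet (wrapping around) — i.e. ROT13, then delete the last character.
Starting from "compile": after the first operation, "pbzcvyr"; after the second, "pbzcvy".

pbzcvy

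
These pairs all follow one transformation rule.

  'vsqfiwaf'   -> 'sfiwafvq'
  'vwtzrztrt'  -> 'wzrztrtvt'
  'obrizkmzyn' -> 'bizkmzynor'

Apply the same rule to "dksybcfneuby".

kybcfneubyds

The transformation: move the first 2 characters to the end (rotate left by 2), then swap the first and last characters.
Starting from "dksybcfneuby": after the first operation, "sybcfneubydk"; after the second, "kybcfneubyds".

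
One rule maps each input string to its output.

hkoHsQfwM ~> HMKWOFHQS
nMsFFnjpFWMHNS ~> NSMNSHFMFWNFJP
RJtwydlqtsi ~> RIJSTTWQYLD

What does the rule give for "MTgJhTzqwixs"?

Each output is the input with this applied: take characters alternately from the front and the back (1st, last, 2nd, 2nd-last, ...), then convert every letter to uppercase.
Working it through for "MTgJhTzqwixs": intermediate "MsTxgiJwhqTz", final "MSTXGIJWHQTZ".

MSTXGIJWHQTZ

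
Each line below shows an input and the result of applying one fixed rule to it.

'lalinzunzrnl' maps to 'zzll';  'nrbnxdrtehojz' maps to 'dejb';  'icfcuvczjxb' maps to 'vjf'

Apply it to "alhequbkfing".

ufgh

Rule — keep one character in every 3, starting at position 3 (positions 3rd, 6th, 9th, ...), then move the first character to the end.
For "alhequbkfing", step one produces "hufg"; step two turns that into "ufgh".
(Check on "nrbnxdrtehojz": → "bdej" → "dejb" ✓)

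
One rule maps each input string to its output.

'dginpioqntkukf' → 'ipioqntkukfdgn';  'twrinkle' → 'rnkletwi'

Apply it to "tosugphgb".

sgphgbtou

The transformation: move the first 3 characters to the end (rotate left by 3), then swap the first and last characters.
On "tosugphgb": the first step gives "ugphgbtos", and the second then gives "sgphgbtou".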